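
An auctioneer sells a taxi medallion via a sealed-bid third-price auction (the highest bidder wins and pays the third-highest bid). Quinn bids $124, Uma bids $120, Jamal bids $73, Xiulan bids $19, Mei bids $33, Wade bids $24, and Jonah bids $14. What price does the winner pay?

Bids in descending order: Quinn $124 > Uma $120 > Jamal $73 > Mei $33 > Wade $24 > Xiulan $19 > Jonah $14.
Quinn is the highest bidder, so Quinn wins.
Under the third-price rule, the price is the third-highest bid: $73.

Price paid: $73.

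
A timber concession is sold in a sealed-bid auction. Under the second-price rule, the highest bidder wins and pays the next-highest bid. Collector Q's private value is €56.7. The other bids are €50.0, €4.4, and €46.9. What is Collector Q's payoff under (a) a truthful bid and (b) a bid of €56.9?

(a) €6.7  (b) €6.7

The highest competing bid is €50.0.
Bidding truthfully at €56.7: Collector Q has the top bid, wins, and pays the second-highest bid €50.0. Payoff = €56.7 − €50.0 = €6.7.
Bidding €56.9: Collector Q has the top bid, wins, and pays the second-highest bid €50.0. Payoff = €56.7 − €50.0 = €6.7.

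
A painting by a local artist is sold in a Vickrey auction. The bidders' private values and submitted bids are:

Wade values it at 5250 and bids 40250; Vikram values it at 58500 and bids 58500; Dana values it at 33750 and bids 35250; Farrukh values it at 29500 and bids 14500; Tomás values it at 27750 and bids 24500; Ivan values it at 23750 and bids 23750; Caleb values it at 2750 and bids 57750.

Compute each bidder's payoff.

Payoffs: Wade 0, Vikram 750, Dana 0, Farrukh 0, Tomás 0, Ivan 0, Caleb 0.

Sorted high to low: Vikram 58500, then Caleb 57750, then Wade 40250, then Dana 35250, then Tomás 24500, then Ivan 23750, then Farrukh 14500.
Vikram has the top bid and wins; the price is the second-highest bid, 57750.
Vikram's payoff = 58500 − 57750 = 750. All other bidders lose, so their payoff is 0.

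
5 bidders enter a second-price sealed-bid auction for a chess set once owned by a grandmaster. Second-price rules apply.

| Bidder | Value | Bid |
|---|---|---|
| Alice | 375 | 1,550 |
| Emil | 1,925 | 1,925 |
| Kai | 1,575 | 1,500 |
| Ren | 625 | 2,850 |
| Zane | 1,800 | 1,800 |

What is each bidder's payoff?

Alice 0, Emil 0, Kai 0, Ren -1,300, Zane 0.

Bids in descending order: Ren 2,850 > Emil 1,925 > Zane 1,800 > Alice 1,550 > Kai 1,500.
Ren has the top bid and wins; the price is the second-highest bid, 1,925.
Ren's payoff = 625 − 1,925 = -1,300. All other bidders lose, so their payoff is 0.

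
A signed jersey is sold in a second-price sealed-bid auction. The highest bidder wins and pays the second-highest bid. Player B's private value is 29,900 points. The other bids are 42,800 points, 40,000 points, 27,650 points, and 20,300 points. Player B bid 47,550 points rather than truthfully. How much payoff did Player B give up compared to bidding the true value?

Payoff forgone: 12,900 points.

The highest competing bid is 42,800 points.
Bidding truthfully at 29,900 points: the top bid is 42,800 points (a rival), so Player B loses. Payoff = 0 points.
Bidding 47,550 points: Player B has the top bid, wins, and pays the second-highest bid 42,800 points. Payoff = 29,900 points − 42,800 points = -12,900 points.
Regret = truthful payoff − actual payoff = 0 points − -12,900 points = 12,900 points.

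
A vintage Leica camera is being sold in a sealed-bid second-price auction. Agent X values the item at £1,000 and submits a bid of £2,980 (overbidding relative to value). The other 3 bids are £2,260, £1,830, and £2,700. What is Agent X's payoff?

Highest competing bid: £2,700.
Agent X's bid £2,980 is the highest overall, so Agent X wins and pays the second-highest bid, £2,700.
Payoff = value − price = £1,000 − £2,700 = -£1,700.
Overbidding won the item at a price above value — truthful bidding would have avoided this loss.

Payoff = -£1,700.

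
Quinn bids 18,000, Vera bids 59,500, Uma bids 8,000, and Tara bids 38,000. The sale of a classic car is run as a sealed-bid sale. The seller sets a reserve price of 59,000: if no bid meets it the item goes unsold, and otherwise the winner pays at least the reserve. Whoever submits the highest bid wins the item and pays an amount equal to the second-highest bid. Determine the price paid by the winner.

59,000

Ranking the bids: Vera 59,500; Tara 38,000; Quinn 18,000; Uma 8,000.
Vera has the highest bid, so Vera wins.
The second-highest bid is 38,000, but the reserve 59,000 is higher, so the price is the reserve.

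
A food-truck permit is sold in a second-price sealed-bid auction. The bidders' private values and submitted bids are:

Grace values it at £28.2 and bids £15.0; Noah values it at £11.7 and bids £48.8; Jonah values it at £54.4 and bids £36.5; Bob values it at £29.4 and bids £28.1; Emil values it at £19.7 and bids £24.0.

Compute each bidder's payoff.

Payoffs: Grace £0.0, Noah -£24.8, Jonah £0.0, Bob £0.0, Emil £0.0.

Sorted high to low: Noah £48.8 > Jonah £36.5 > Bob £28.1 > Emil £24.0 > Grace £15.0.
Noah has the top bid and wins; the price is the second-highest bid, £36.5.
Noah's payoff = £11.7 − £36.5 = -£24.8. All other bidders lose, so their payoff is 0.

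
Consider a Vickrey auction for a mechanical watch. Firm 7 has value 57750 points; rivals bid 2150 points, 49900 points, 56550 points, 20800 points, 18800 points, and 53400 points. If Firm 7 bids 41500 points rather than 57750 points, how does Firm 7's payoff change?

Payoff change: -1200 points.

The highest competing bid is 56550 points.
Bidding truthfully at 57750 points: Firm 7 has the top bid, wins, and pays the second-highest bid 56550 points. Payoff = 57750 points − 56550 points = 1200 points.
Bidding 41500 points: the top bid is 56550 points (a rival), so Firm 7 loses. Payoff = 0 points.
Change = 0 points − 1200 points = -1200 points.
This is the dominant-strategy logic: truthful bidding weakly beats any alternative.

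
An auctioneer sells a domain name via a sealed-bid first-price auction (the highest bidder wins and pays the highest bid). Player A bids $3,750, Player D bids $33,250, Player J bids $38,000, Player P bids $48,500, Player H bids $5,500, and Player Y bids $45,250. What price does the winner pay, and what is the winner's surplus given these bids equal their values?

Sorted high to low: Player P $48,500; Player Y $45,250; Player J $38,000; Player D $33,250; Player H $5,500; Player A $3,750.
Player P is the highest bidder, so Player P wins.
Under the first-price rule, the price is the highest bid: $48,500.
Surplus = $48,500 − $48,500 = $0.

Price $48,500; surplus $0.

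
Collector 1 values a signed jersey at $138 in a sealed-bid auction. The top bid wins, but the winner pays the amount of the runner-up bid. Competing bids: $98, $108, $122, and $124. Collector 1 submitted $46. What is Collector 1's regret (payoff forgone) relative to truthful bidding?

Payoff forgone: $14.

The highest competing bid is $124.
Bidding truthfully at $138: Collector 1 has the top bid, wins, and pays the second-highest bid $124. Payoff = $138 − $124 = $14.
Bidding $46: the top bid is $124 (a rival), so Collector 1 loses. Payoff = $0.
Regret = truthful payoff − actual payoff = $14 − $0 = $14.
This is the dominant-strategy logic: truthful bidding weakly beats any alternative.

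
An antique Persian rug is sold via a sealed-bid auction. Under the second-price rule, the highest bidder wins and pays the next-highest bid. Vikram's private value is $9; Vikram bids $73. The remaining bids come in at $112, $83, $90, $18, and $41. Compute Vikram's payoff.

Highest competing bid: $112.
Vikram's bid $73 is not the highest, so Vikram loses, pays nothing, and earns zero payoff.

Payoff = $0.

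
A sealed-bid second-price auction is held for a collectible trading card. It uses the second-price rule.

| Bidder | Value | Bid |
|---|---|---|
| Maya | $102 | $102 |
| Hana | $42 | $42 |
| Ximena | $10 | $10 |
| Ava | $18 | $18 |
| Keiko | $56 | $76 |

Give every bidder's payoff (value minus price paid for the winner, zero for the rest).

Ordered from highest: Maya $102; Keiko $76; Hana $42; Ava $18; Ximena $10.
Maya has the top bid and wins; the price is the second-highest bid, $76.
Maya's payoff = $102 − $76 = $26. All other bidders lose, so their payoff is 0.

Payoffs: Maya $26, Hana $0, Ximena $0, Ava $0, Keiko $0.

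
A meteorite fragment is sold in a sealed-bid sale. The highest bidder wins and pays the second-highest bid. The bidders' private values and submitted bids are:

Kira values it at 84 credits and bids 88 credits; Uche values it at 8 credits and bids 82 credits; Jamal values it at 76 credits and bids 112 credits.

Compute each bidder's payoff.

Ordered from highest: Jamal 112 credits; Kira 88 credits; Uche 82 credits.
Jamal has the top bid and wins; the price is the second-highest bid, 88 credits.
Jamal's payoff = 76 credits − 88 credits = -12 credits. All other bidders lose, so their payoff is 0.

Payoffs: Kira 0 credits, Uche 0 credits, Jamal -12 credits.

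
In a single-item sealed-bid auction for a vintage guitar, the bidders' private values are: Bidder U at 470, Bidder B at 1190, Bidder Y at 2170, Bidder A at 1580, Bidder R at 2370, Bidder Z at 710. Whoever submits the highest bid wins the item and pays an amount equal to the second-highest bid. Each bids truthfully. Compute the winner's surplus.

Bids in descending order: Bidder R 2370; Bidder Y 2170; Bidder A 1580; Bidder B 1190; Bidder Z 710; Bidder U 470.
Bidder R wins with the top bid and pays the second-highest, 2170.
Surplus = 2370 − 2170 = 200.

Surplus = 200.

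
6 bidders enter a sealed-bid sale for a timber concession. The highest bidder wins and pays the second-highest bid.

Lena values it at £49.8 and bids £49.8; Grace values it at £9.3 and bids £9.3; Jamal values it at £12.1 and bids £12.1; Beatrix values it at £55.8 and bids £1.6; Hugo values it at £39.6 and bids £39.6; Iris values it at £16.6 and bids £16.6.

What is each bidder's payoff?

Lena £10.2, Grace £0.0, Jamal £0.0, Beatrix £0.0, Hugo £0.0, Iris £0.0.

Sorted high to low: Lena £49.8; Hugo £39.6; Iris £16.6; Jamal £12.1; Grace £9.3; Beatrix £1.6.
Lena has the top bid and wins; the price is the second-highest bid, £39.6.
Lena's payoff = £49.8 − £39.6 = £10.2. All other bidders lose, so their payoff is 0.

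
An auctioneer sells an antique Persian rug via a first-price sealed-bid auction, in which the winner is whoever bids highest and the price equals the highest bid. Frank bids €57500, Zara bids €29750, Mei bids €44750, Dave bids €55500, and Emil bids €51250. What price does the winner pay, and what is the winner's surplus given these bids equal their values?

The winner pays €57500 for a surplus of €0.

Ordered from highest: Frank €57500; Dave €55500; Emil €51250; Mei €44750; Zara €29750.
Frank is the highest bidder, so Frank wins.
Under the first-price rule, the price is the highest bid: €57500.
Surplus = €57500 − €57500 = €0.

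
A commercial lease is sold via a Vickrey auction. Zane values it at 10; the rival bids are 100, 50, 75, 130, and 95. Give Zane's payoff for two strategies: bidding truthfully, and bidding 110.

Truthful: 0; alternative: 0.

The highest competing bid is 130.
Bidding truthfully at 10: the top bid is 130 (a rival), so Zane loses. Payoff = 0.
Bidding 110: the top bid is 130 (a rival), so Zane loses. Payoff = 0.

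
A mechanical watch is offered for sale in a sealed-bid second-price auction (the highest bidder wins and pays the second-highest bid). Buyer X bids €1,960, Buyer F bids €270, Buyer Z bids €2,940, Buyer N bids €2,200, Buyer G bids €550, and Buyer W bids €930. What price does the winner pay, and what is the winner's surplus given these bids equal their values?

The winner pays €2,200 for a surplus of €740.

Ranking the bids: Buyer Z €2,940, then Buyer N €2,200, then Buyer X €1,960, then Buyer W €930, then Buyer G €550, then Buyer F €270.
Buyer Z is the highest bidder, so Buyer Z wins.
Under the second-price rule, the price is the second-highest bid: €2,200.
Surplus = €2,940 − €2,200 = €740.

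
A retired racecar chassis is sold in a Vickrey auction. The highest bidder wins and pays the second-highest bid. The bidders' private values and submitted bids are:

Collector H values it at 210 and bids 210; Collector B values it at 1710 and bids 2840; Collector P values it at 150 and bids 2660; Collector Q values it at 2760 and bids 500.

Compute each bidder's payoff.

Sorted high to low: Collector B 2840 > Collector P 2660 > Collector Q 500 > Collector H 210.
Collector B has the top bid and wins; the price is the second-highest bid, 2660.
Collector B's payoff = 1710 − 2660 = -950. All other bidders lose, so their payoff is 0.

Collector H 0, Collector B -950, Collector P 0, Collector Q 0.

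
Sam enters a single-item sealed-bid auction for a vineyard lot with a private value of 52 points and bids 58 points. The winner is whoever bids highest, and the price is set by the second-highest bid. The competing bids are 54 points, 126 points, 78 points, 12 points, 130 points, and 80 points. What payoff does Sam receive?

Highest competing bid: 130 points.
Sam's bid 58 points is not the highest, so Sam loses, pays nothing, and earns zero payoff.

Payoff = 0 points.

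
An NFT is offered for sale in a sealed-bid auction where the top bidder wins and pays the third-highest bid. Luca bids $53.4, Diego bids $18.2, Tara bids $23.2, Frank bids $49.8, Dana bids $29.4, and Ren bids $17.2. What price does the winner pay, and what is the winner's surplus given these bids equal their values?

The winner pays $29.4 for a surplus of $24.0.

Sorted high to low: Luca $53.4, then Frank $49.8, then Dana $29.4, then Tara $23.2, then Diego $18.2, then Ren $17.2.
Luca is the highest bidder, so Luca wins.
Under the third-price rule, the price is the third-highest bid: $29.4.
Surplus = $53.4 − $29.4 = $24.0.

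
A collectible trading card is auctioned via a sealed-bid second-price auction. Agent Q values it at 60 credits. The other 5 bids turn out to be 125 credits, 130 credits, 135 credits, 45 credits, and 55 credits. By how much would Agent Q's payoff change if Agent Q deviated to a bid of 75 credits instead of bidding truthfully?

Payoff change: 0 credits.

The highest competing bid is 135 credits.
Bidding truthfully at 60 credits: the top bid is 135 credits (a rival), so Agent Q loses. Payoff = 0 credits.
Bidding 75 credits: the top bid is 135 credits (a rival), so Agent Q loses. Payoff = 0 credits.
Change = 0 credits − 0 credits = 0 credits.
The bid only affects whether you win, not the price — here both bids land on the same side of the top rival bid, so the deviation is payoff-neutral.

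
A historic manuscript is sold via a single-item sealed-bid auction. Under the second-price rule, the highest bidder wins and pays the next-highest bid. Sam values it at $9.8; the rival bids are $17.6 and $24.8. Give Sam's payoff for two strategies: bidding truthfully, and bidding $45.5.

The highest competing bid is $24.8.
Bidding truthfully at $9.8: the top bid is $24.8 (a rival), so Sam loses. Payoff = $0.0.
Bidding $45.5: Sam has the top bid, wins, and pays the second-highest bid $24.8. Payoff = $9.8 − $24.8 = -$15.0.
This is the dominant-strategy logic: truthful bidding weakly beats any alternative.

Truthful: $0.0; alternative: -$15.0.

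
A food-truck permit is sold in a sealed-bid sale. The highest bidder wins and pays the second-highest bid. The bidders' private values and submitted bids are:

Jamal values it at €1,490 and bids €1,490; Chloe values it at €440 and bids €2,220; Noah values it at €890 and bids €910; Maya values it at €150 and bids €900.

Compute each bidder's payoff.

Bids in descending order: Chloe €2,220; Jamal €1,490; Noah €910; Maya €900.
Chloe has the top bid and wins; the price is the second-highest bid, €1,490.
Chloe's payoff = €440 − €1,490 = -€1,050. All other bidders lose, so their payoff is 0.

Jamal €0, Chloe -€1,050, Noah €0, Maya €0.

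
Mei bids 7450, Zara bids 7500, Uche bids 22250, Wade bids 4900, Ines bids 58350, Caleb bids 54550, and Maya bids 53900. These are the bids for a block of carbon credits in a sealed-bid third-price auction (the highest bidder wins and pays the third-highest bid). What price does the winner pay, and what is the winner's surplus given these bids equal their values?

Price 53900; surplus 4450.

Bids in descending order: Ines 58350 > Caleb 54550 > Maya 53900 > Uche 22250 > Zara 7500 > Mei 7450 > Wade 4900.
Ines is the highest bidder, so Ines wins.
Under the third-price rule, the price is the third-highest bid: 53900.
Surplus = 58350 − 53900 = 4450.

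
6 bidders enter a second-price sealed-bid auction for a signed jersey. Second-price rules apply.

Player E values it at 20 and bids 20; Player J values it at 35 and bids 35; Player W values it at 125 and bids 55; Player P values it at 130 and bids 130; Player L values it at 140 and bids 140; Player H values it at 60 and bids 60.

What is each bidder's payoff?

Ordered from highest: Player L 140 > Player P 130 > Player H 60 > Player W 55 > Player J 35 > Player E 20.
Player L has the top bid and wins; the price is the second-highest bid, 130.
Player L's payoff = 140 − 130 = 10. All other bidders lose, so their payoff is 0.

Payoffs: Player E 0, Player J 0, Player W 0, Player P 0, Player L 10, Player H 0.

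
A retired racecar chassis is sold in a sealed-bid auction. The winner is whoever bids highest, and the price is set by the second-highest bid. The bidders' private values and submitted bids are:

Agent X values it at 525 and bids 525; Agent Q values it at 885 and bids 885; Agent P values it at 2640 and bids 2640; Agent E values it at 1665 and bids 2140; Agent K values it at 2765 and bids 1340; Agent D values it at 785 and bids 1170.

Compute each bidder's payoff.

Ordered from highest: Agent P 2640, then Agent E 2140, then Agent K 1340, then Agent D 1170, then Agent Q 885, then Agent X 525.
Agent P has the top bid and wins; the price is the second-highest bid, 2140.
Agent P's payoff = 2640 − 2140 = 500. All other bidders lose, so their payoff is 0.

Agent X 0, Agent Q 0, Agent P 500, Agent E 0, Agent K 0, Agent D 0.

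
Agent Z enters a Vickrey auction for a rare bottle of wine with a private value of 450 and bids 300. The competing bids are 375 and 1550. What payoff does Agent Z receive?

0

Highest competing bid: 1550.
Agent Z's bid 300 is not the highest, so Agent Z loses, pays nothing, and earns zero payoff.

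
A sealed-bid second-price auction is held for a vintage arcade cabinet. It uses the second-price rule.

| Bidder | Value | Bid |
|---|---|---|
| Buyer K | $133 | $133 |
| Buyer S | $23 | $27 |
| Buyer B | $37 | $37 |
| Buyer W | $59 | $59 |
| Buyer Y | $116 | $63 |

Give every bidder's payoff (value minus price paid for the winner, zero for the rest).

Payoffs: Buyer K $70, Buyer S $0, Buyer B $0, Buyer W $0, Buyer Y $0.

Bids in descending order: Buyer K $133 > Buyer Y $63 > Buyer W $59 > Buyer B $37 > Buyer S $27.
Buyer K has the top bid and wins; the price is the second-highest bid, $63.
Buyer K's payoff = $133 − $63 = $70. All other bidders lose, so their payoff is 0.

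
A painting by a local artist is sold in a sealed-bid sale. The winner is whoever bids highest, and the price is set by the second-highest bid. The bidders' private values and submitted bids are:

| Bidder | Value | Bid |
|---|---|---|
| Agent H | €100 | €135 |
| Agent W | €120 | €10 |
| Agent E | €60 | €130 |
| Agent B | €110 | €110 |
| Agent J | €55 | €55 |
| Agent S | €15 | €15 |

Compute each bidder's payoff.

Ranking the bids: Agent H €135 > Agent E €130 > Agent B €110 > Agent J €55 > Agent S €15 > Agent W €10.
Agent H has the top bid and wins; the price is the second-highest bid, €130.
Agent H's payoff = €100 − €130 = -€30. All other bidders lose, so their payoff is 0.

Payoffs: Agent H -€30, Agent W €0, Agent E €0, Agent B €0, Agent J €0, Agent S €0.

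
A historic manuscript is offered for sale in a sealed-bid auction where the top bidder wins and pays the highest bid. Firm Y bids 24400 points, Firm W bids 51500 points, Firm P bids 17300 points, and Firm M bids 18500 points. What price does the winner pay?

Price paid: 51500 points.

Bids in descending order: Firm W 51500 points, then Firm Y 24400 points, then Firm M 18500 points, then Firm P 17300 points.
Firm W is the highest bidder, so Firm W wins.
Under the first-price rule, the price is the highest bid: 51500 points.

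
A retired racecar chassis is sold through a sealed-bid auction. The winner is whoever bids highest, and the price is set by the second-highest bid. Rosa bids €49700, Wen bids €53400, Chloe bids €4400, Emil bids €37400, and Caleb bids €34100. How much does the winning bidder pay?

Ordered from highest: Wen €53400; Rosa €49700; Emil €37400; Caleb €34100; Chloe €4400.
Wen has the highest bid, so Wen wins.
The second-highest bid is €49700, so that is what Wen pays.

Price paid: €49700.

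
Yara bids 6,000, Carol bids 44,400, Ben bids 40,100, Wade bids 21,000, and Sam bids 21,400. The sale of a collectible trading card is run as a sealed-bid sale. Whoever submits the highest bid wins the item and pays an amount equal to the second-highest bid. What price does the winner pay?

The winner pays 40,100.

Ranking the bids: Carol 44,400 > Ben 40,100 > Sam 21,400 > Wade 21,000 > Yara 6,000.
Carol has the highest bid, so Carol wins.
The second-highest bid is 40,100, so that is what Carol pays.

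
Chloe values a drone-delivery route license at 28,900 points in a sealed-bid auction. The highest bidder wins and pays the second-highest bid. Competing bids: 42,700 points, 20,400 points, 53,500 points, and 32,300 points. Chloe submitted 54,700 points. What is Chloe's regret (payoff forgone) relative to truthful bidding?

24,600 points

The highest competing bid is 53,500 points.
Bidding truthfully at 28,900 points: the top bid is 53,500 points (a rival), so Chloe loses. Payoff = 0 points.
Bidding 54,700 points: Chloe has the top bid, wins, and pays the second-highest bid 53,500 points. Payoff = 28,900 points − 53,500 points = -24,600 points.
Regret = truthful payoff − actual payoff = 0 points − -24,600 points = 24,600 points.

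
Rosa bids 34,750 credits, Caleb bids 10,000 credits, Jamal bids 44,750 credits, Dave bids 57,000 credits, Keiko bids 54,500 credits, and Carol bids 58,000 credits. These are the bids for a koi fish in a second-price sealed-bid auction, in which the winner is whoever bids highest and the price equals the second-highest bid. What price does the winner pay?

Ordered from highest: Carol 58,000 credits, then Dave 57,000 credits, then Keiko 54,500 credits, then Jamal 44,750 credits, then Rosa 34,750 credits, then Caleb 10,000 credits.
Carol is the highest bidder, so Carol wins.
Under the second-price rule, the price is the second-highest bid: 57,000 credits.

57,000 credits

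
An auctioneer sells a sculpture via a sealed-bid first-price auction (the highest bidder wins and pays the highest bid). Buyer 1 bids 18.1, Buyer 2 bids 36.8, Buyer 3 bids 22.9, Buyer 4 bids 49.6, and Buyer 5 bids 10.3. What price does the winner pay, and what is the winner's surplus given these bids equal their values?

Ranking the bids: Buyer 4 49.6; Buyer 2 36.8; Buyer 3 22.9; Buyer 1 18.1; Buyer 5 10.3.
Buyer 4 is the highest bidder, so Buyer 4 wins.
Under the first-price rule, the price is the highest bid: 49.6.
Surplus = 49.6 − 49.6 = 0.0.

Price 49.6; surplus 0.0.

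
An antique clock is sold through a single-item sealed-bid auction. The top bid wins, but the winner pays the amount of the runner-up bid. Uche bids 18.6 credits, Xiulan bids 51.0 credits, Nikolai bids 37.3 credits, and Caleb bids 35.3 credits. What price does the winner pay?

Ordered from highest: Xiulan 51.0 credits; Nikolai 37.3 credits; Caleb 35.3 credits; Uche 18.6 credits.
Xiulan has the highest bid, so Xiulan wins.
The second-highest bid is 37.3 credits, so that is what Xiulan pays.

The winner pays 37.3 credits.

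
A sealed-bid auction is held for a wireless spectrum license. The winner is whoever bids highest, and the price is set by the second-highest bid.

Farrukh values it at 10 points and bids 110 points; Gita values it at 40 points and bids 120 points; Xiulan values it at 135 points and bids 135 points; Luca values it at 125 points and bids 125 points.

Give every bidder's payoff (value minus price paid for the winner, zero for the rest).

Payoffs: Farrukh 0 points, Gita 0 points, Xiulan 10 points, Luca 0 points.

Bids in descending order: Xiulan 135 points, then Luca 125 points, then Gita 120 points, then Farrukh 110 points.
Xiulan has the top bid and wins; the price is the second-highest bid, 125 points.
Xiulan's payoff = 135 points − 125 points = 10 points. All other bidders lose, so their payoff is 0.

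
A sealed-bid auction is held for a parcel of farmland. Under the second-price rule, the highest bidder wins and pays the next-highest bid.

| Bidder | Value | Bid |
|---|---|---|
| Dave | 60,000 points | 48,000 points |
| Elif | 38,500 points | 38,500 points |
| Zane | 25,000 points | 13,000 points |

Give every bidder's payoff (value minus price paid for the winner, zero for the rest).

Ranking the bids: Dave 48,000 points > Elif 38,500 points > Zane 13,000 points.
Dave has the top bid and wins; the price is the second-highest bid, 38,500 points.
Dave's payoff = 60,000 points − 38,500 points = 21,500 points. All other bidders lose, so their payoff is 0.

Payoffs: Dave 21,500 points, Elif 0 points, Zane 0 points.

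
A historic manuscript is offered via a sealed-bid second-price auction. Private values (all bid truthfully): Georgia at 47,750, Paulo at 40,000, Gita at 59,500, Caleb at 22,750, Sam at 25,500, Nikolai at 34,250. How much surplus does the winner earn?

Ordered from highest: Gita 59,500 > Georgia 47,750 > Paulo 40,000 > Nikolai 34,250 > Sam 25,500 > Caleb 22,750.
Gita wins with the top bid and pays the second-highest, 47,750.
Surplus = 59,500 − 47,750 = 11,750.

Winner's surplus: 11,750.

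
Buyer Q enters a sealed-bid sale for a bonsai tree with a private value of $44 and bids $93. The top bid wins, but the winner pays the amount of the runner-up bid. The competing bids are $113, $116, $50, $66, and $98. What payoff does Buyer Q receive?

$0

Highest competing bid: $116.
Buyer Q's bid $93 is not the highest, so Buyer Q loses, pays nothing, and earns zero payoff.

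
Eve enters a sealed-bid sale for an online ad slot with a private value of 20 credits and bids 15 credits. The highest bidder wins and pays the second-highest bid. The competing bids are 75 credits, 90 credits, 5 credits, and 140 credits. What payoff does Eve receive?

Highest competing bid: 140 credits.
Eve's bid 15 credits is not the highest, so Eve loses, pays nothing, and earns zero payoff.

Payoff = 0 credits.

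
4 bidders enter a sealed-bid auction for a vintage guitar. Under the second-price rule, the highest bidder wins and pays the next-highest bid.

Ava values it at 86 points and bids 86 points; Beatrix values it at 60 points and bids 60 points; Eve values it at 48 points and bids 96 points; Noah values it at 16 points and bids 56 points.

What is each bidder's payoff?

Payoffs: Ava 0 points, Beatrix 0 points, Eve -38 points, Noah 0 points.

Ranking the bids: Eve 96 points > Ava 86 points > Beatrix 60 points > Noah 56 points.
Eve has the top bid and wins; the price is the second-highest bid, 86 points.
Eve's payoff = 48 points − 86 points = -38 points. All other bidders lose, so their payoff is 0.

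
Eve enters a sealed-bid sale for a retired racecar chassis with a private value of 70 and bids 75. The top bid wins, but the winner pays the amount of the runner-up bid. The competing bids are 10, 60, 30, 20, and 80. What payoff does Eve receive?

0

Highest competing bid: 80.
Eve's bid 75 is not the highest, so Eve loses, pays nothing, and earns zero payoff.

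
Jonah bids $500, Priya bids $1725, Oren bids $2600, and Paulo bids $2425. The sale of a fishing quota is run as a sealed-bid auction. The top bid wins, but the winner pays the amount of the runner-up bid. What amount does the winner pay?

Price paid: $2425.

Ranking the bids: Oren $2600 > Paulo $2425 > Priya $1725 > Jonah $500.
Oren has the highest bid, so Oren wins.
The second-highest bid is $2425, so that is what Oren pays.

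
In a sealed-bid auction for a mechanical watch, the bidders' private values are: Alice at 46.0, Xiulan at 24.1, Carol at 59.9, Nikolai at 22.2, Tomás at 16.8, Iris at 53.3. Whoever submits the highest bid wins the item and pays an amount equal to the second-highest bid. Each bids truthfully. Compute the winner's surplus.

Sorted high to low: Carol 59.9; Iris 53.3; Alice 46.0; Xiulan 24.1; Nikolai 22.2; Tomás 16.8.
Carol wins with the top bid and pays the second-highest, 53.3.
Surplus = 59.9 − 53.3 = 6.6.

6.6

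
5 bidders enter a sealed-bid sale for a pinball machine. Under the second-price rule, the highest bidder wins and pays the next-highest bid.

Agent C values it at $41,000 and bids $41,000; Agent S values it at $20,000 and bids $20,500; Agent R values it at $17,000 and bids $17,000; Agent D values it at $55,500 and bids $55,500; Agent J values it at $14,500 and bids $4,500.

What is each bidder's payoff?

Ordered from highest: Agent D $55,500; Agent C $41,000; Agent S $20,500; Agent R $17,000; Agent J $4,500.
Agent D has the top bid and wins; the price is the second-highest bid, $41,000.
Agent D's payoff = $55,500 − $41,000 = $14,500. All other bidders lose, so their payoff is 0.

Payoffs: Agent C $0, Agent S $0, Agent R $0, Agent D $14,500, Agent J $0.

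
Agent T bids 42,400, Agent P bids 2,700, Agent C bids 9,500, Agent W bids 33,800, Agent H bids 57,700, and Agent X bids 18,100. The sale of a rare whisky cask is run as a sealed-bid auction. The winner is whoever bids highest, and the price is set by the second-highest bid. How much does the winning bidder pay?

Sorted high to low: Agent H 57,700 > Agent T 42,400 > Agent W 33,800 > Agent X 18,100 > Agent C 9,500 > Agent P 2,700.
Agent H has the highest bid, so Agent H wins.
The second-highest bid is 42,400, so that is what Agent H pays.

42,400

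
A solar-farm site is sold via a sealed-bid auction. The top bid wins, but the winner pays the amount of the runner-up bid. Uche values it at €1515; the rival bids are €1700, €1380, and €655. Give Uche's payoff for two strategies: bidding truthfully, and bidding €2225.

The highest competing bid is €1700.
Bidding truthfully at €1515: the top bid is €1700 (a rival), so Uche loses. Payoff = €0.
Bidding €2225: Uche has the top bid, wins, and pays the second-highest bid €1700. Payoff = €1515 − €1700 = -€185.
This is the dominant-strategy logic: truthful bidding weakly beats any alternative.

Truthful: €0; alternative: -€185.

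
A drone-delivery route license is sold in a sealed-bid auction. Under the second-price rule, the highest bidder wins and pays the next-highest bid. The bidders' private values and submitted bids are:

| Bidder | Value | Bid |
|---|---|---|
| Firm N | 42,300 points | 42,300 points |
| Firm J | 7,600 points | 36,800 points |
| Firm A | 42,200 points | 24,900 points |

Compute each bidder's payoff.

Payoffs: Firm N 5,500 points, Firm J 0 points, Firm A 0 points.

Bids in descending order: Firm N 42,300 points > Firm J 36,800 points > Firm A 24,900 points.
Firm N has the top bid and wins; the price is the second-highest bid, 36,800 points.
Firm N's payoff = 42,300 points − 36,800 points = 5,500 points. All other bidders lose, so their payoff is 0.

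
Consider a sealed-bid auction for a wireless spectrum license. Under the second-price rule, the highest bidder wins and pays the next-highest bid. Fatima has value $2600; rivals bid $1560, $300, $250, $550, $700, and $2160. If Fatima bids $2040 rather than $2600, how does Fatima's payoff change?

Change in payoff: -$440.

The highest competing bid is $2160.
Bidding truthfully at $2600: Fatima has the top bid, wins, and pays the second-highest bid $2160. Payoff = $2600 − $2160 = $440.
Bidding $2040: the top bid is $2160 (a rival), so Fatima loses. Payoff = $0.
Change = $0 − $440 = -$440.
Deviating from a truthful bid can only lose payoff in a second-price auction — never gain.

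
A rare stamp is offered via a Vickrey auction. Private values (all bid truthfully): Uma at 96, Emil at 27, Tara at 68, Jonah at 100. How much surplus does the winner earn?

Sorted high to low: Jonah 100; Uma 96; Tara 68; Emil 27.
Jonah wins with the top bid and pays the second-highest, 96.
Surplus = 100 − 96 = 4.

Winner's surplus: 4.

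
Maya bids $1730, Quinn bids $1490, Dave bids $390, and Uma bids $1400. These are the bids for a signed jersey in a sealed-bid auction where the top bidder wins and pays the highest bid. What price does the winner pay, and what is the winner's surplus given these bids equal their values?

Bids in descending order: Maya $1730; Quinn $1490; Uma $1400; Dave $390.
Maya is the highest bidder, so Maya wins.
Under the first-price rule, the price is the highest bid: $1730.
Surplus = $1730 − $1730 = $0.

Price $1730; surplus $0.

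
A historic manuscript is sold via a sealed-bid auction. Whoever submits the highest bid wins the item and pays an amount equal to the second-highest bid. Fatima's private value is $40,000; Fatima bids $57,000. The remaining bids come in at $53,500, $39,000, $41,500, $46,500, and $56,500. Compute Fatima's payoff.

Highest competing bid: $56,500.
Fatima's bid $57,000 is the highest overall, so Fatima wins and pays the second-highest bid, $56,500.
Payoff = value − price = $40,000 − $56,500 = -$16,500.
Overbidding won the item at a price above value — truthful bidding would have avoided this loss.

Payoff = -$16,500.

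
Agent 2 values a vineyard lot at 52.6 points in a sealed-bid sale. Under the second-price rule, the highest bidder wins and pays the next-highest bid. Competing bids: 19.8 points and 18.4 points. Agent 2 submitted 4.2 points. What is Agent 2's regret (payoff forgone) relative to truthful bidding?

Regret: 32.8 points.

The highest competing bid is 19.8 points.
Bidding truthfully at 52.6 points: Agent 2 has the top bid, wins, and pays the second-highest bid 19.8 points. Payoff = 52.6 points − 19.8 points = 32.8 points.
Bidding 4.2 points: the top bid is 19.8 points (a rival), so Agent 2 loses. Payoff = 0.0 points.
Regret = truthful payoff − actual payoff = 32.8 points − 0.0 points = 32.8 points.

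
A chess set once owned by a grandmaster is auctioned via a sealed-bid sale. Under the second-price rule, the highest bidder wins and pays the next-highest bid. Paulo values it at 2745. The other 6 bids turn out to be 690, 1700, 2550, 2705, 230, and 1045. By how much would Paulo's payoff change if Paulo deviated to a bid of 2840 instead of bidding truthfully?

Payoff change: 0.

The highest competing bid is 2705.
Bidding truthfully at 2745: Paulo has the top bid, wins, and pays the second-highest bid 2705. Payoff = 2745 − 2705 = 40.
Bidding 2840: Paulo has the top bid, wins, and pays the second-highest bid 2705. Payoff = 2745 − 2705 = 40.
Change = 40 − 40 = 0.
The bid only affects whether you win, not the price — here both bids land on the same side of the top rival bid, so the deviation is payoff-neutral.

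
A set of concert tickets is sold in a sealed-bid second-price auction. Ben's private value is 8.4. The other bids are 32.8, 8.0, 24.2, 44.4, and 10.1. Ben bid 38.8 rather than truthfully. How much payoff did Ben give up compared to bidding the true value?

Regret: 0.0.

The highest competing bid is 44.4.
Bidding truthfully at 8.4: the top bid is 44.4 (a rival), so Ben loses. Payoff = 0.0.
Bidding 38.8: the top bid is 44.4 (a rival), so Ben loses. Payoff = 0.0.
Regret = truthful payoff − actual payoff = 0.0 − 0.0 = 0.0.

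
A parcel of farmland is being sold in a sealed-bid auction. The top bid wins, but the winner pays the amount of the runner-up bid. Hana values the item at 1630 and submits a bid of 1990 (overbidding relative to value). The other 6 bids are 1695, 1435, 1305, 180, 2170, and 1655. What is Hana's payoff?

Payoff = 0.

Highest competing bid: 2170.
Hana's bid 1990 is not the highest, so Hana loses, pays nothing, and earns zero payoff.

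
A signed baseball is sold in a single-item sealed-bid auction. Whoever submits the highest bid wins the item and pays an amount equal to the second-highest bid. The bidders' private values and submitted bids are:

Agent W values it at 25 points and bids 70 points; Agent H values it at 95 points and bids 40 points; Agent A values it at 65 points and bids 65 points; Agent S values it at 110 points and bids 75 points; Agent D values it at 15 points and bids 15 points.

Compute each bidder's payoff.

Agent W 0 points, Agent H 0 points, Agent A 0 points, Agent S 40 points, Agent D 0 points.

Sorted high to low: Agent S 75 points; Agent W 70 points; Agent A 65 points; Agent H 40 points; Agent D 15 points.
Agent S has the top bid and wins; the price is the second-highest bid, 70 points.
Agent S's payoff = 110 points − 70 points = 40 points. All other bidders lose, so their payoff is 0.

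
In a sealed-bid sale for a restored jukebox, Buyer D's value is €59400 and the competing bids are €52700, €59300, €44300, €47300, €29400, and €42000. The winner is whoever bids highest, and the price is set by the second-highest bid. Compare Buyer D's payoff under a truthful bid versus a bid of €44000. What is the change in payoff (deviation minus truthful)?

The highest competing bid is €59300.
Bidding truthfully at €59400: Buyer D has the top bid, wins, and pays the second-highest bid €59300. Payoff = €59400 − €59300 = €100.
Bidding €44000: the top bid is €59300 (a rival), so Buyer D loses. Payoff = €0.
Change = €0 − €100 = -€100.

-€100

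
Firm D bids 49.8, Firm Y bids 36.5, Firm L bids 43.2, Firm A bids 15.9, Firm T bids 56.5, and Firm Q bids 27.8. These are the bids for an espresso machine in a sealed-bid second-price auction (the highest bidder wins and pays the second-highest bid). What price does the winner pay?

Ordered from highest: Firm T 56.5; Firm D 49.8; Firm L 43.2; Firm Y 36.5; Firm Q 27.8; Firm A 15.9.
Firm T is the highest bidder, so Firm T wins.
Under the second-price rule, the price is the second-highest bid: 49.8.

49.8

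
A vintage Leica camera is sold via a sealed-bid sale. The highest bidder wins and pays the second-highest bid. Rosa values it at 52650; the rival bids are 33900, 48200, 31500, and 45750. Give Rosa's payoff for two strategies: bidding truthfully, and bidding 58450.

Truthful: 4450; alternative: 4450.

The highest competing bid is 48200.
Bidding truthfully at 52650: Rosa has the top bid, wins, and pays the second-highest bid 48200. Payoff = 52650 − 48200 = 4450.
Bidding 58450: Rosa has the top bid, wins, and pays the second-highest bid 48200. Payoff = 52650 − 48200 = 4450.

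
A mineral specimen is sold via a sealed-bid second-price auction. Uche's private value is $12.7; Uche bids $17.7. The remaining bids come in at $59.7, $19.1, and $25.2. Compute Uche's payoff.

Highest competing bid: $59.7.
Uche's bid $17.7 is not the highest, so Uche loses, pays nothing, and earns zero payoff.

$0.0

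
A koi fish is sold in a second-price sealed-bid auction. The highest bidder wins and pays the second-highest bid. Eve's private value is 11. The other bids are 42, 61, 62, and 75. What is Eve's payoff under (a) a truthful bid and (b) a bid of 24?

The highest competing bid is 75.
Bidding truthfully at 11: the top bid is 75 (a rival), so Eve loses. Payoff = 0.
Bidding 24: the top bid is 75 (a rival), so Eve loses. Payoff = 0.

(a) 0  (b) 0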